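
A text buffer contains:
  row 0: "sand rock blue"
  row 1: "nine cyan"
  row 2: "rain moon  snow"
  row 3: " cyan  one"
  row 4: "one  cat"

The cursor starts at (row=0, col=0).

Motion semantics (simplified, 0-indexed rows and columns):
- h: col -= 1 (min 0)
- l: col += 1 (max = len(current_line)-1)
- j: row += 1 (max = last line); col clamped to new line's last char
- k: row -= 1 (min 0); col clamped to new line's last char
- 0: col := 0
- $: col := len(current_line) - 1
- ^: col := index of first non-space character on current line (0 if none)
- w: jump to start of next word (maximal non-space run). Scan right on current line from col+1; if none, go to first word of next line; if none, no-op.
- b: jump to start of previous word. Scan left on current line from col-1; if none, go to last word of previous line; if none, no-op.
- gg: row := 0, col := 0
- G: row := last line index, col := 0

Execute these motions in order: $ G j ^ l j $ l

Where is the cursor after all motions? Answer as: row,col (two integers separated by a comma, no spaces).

Answer: 4,7

Derivation:
After 1 ($): row=0 col=13 char='e'
After 2 (G): row=4 col=0 char='o'
After 3 (j): row=4 col=0 char='o'
After 4 (^): row=4 col=0 char='o'
After 5 (l): row=4 col=1 char='n'
After 6 (j): row=4 col=1 char='n'
After 7 ($): row=4 col=7 char='t'
After 8 (l): row=4 col=7 char='t'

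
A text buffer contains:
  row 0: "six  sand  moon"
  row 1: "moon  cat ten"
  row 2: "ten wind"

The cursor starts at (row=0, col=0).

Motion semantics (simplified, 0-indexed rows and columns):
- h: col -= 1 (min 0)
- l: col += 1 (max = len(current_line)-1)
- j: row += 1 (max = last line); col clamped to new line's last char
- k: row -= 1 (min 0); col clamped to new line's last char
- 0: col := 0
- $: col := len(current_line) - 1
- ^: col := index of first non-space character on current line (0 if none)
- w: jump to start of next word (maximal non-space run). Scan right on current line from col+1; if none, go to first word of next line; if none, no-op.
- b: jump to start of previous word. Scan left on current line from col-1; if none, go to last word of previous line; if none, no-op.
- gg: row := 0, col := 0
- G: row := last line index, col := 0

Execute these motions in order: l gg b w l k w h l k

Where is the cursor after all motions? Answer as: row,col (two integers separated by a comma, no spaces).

After 1 (l): row=0 col=1 char='i'
After 2 (gg): row=0 col=0 char='s'
After 3 (b): row=0 col=0 char='s'
After 4 (w): row=0 col=5 char='s'
After 5 (l): row=0 col=6 char='a'
After 6 (k): row=0 col=6 char='a'
After 7 (w): row=0 col=11 char='m'
After 8 (h): row=0 col=10 char='_'
After 9 (l): row=0 col=11 char='m'
After 10 (k): row=0 col=11 char='m'

Answer: 0,11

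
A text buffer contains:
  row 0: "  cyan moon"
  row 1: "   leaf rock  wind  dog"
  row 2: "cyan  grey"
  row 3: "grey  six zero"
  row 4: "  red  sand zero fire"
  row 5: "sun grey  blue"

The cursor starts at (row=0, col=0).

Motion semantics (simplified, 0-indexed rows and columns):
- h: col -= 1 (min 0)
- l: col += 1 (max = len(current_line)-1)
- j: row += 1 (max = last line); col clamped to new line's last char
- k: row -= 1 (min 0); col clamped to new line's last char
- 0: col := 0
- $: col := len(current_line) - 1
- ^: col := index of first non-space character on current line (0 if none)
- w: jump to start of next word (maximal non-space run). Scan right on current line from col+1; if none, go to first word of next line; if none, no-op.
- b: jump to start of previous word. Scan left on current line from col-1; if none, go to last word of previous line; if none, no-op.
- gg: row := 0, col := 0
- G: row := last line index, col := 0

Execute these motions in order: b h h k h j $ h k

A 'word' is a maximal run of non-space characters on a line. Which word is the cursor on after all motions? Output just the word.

Answer: moon

Derivation:
After 1 (b): row=0 col=0 char='_'
After 2 (h): row=0 col=0 char='_'
After 3 (h): row=0 col=0 char='_'
After 4 (k): row=0 col=0 char='_'
After 5 (h): row=0 col=0 char='_'
After 6 (j): row=1 col=0 char='_'
After 7 ($): row=1 col=22 char='g'
After 8 (h): row=1 col=21 char='o'
After 9 (k): row=0 col=10 char='n'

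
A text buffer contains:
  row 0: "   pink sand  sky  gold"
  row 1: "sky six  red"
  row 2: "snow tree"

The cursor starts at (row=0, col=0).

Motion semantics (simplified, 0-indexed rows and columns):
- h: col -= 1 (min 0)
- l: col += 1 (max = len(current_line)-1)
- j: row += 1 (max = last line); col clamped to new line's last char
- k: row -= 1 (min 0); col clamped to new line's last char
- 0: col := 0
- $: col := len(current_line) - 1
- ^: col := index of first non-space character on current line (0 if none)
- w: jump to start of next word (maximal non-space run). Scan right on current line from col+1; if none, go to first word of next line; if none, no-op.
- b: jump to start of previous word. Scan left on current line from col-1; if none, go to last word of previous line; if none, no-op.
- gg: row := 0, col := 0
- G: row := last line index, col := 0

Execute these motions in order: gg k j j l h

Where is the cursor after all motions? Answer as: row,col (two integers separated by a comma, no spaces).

After 1 (gg): row=0 col=0 char='_'
After 2 (k): row=0 col=0 char='_'
After 3 (j): row=1 col=0 char='s'
After 4 (j): row=2 col=0 char='s'
After 5 (l): row=2 col=1 char='n'
After 6 (h): row=2 col=0 char='s'

Answer: 2,0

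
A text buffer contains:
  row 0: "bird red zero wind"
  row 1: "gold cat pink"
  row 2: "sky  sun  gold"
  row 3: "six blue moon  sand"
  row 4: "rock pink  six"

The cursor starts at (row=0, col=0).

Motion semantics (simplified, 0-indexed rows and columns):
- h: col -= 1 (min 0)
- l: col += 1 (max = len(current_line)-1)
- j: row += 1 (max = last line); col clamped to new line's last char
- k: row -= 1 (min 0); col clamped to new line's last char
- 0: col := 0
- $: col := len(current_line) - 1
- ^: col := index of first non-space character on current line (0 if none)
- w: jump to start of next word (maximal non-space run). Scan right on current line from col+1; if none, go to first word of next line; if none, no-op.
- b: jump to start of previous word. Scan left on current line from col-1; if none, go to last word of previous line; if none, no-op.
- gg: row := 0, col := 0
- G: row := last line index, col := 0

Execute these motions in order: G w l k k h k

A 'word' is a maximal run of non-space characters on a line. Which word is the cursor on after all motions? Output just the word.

Answer: cat

Derivation:
After 1 (G): row=4 col=0 char='r'
After 2 (w): row=4 col=5 char='p'
After 3 (l): row=4 col=6 char='i'
After 4 (k): row=3 col=6 char='u'
After 5 (k): row=2 col=6 char='u'
After 6 (h): row=2 col=5 char='s'
After 7 (k): row=1 col=5 char='c'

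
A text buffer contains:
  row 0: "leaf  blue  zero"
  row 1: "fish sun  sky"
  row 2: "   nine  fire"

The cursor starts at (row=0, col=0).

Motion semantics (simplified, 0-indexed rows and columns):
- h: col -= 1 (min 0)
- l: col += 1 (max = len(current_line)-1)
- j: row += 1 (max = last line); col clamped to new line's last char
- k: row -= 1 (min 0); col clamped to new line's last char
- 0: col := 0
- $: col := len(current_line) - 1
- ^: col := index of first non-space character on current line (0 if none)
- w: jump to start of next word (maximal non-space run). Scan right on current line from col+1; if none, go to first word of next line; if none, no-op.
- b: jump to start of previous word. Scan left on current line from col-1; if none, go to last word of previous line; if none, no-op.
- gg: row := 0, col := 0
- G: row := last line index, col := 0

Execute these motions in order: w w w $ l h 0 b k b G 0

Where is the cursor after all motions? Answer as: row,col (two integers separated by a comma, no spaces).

Answer: 2,0

Derivation:
After 1 (w): row=0 col=6 char='b'
After 2 (w): row=0 col=12 char='z'
After 3 (w): row=1 col=0 char='f'
After 4 ($): row=1 col=12 char='y'
After 5 (l): row=1 col=12 char='y'
After 6 (h): row=1 col=11 char='k'
After 7 (0): row=1 col=0 char='f'
After 8 (b): row=0 col=12 char='z'
After 9 (k): row=0 col=12 char='z'
After 10 (b): row=0 col=6 char='b'
After 11 (G): row=2 col=0 char='_'
After 12 (0): row=2 col=0 char='_'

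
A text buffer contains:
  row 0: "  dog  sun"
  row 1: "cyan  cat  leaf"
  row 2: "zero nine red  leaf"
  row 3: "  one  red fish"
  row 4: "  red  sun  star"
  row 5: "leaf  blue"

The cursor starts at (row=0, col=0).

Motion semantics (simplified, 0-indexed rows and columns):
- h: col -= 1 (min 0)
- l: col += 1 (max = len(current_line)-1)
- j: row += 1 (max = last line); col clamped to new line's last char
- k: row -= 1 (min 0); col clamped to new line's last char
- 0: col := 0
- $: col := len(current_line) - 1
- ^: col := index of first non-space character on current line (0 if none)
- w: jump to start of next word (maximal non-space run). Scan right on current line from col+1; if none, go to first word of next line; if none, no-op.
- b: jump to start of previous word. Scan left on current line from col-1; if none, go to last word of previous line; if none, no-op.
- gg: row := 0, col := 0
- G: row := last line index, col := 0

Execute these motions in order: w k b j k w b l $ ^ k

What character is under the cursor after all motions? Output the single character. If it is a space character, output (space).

After 1 (w): row=0 col=2 char='d'
After 2 (k): row=0 col=2 char='d'
After 3 (b): row=0 col=2 char='d'
After 4 (j): row=1 col=2 char='a'
After 5 (k): row=0 col=2 char='d'
After 6 (w): row=0 col=7 char='s'
After 7 (b): row=0 col=2 char='d'
After 8 (l): row=0 col=3 char='o'
After 9 ($): row=0 col=9 char='n'
After 10 (^): row=0 col=2 char='d'
After 11 (k): row=0 col=2 char='d'

Answer: d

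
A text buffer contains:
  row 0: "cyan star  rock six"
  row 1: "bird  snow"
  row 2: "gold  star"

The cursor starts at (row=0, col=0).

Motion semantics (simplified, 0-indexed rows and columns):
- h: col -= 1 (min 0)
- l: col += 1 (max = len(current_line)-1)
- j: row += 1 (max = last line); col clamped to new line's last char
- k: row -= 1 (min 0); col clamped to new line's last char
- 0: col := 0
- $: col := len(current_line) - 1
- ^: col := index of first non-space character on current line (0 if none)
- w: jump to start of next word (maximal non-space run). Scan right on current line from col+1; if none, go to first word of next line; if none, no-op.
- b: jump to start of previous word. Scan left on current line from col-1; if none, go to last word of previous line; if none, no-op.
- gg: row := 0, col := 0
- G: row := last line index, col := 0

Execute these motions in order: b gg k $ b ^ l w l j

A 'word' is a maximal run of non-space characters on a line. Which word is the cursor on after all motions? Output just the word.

Answer: snow

Derivation:
After 1 (b): row=0 col=0 char='c'
After 2 (gg): row=0 col=0 char='c'
After 3 (k): row=0 col=0 char='c'
After 4 ($): row=0 col=18 char='x'
After 5 (b): row=0 col=16 char='s'
After 6 (^): row=0 col=0 char='c'
After 7 (l): row=0 col=1 char='y'
After 8 (w): row=0 col=5 char='s'
After 9 (l): row=0 col=6 char='t'
After 10 (j): row=1 col=6 char='s'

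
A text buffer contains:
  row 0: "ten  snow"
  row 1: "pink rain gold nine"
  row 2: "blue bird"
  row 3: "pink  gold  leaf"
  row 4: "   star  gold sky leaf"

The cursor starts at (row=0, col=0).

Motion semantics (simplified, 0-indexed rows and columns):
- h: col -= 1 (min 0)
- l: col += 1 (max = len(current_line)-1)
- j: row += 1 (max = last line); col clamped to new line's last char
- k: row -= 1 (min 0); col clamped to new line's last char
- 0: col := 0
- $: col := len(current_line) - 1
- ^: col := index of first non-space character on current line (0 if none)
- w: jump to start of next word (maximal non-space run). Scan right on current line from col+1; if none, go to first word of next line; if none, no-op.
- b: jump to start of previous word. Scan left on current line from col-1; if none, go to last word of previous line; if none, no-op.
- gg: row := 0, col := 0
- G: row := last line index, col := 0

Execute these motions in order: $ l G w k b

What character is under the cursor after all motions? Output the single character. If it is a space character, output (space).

After 1 ($): row=0 col=8 char='w'
After 2 (l): row=0 col=8 char='w'
After 3 (G): row=4 col=0 char='_'
After 4 (w): row=4 col=3 char='s'
After 5 (k): row=3 col=3 char='k'
After 6 (b): row=3 col=0 char='p'

Answer: p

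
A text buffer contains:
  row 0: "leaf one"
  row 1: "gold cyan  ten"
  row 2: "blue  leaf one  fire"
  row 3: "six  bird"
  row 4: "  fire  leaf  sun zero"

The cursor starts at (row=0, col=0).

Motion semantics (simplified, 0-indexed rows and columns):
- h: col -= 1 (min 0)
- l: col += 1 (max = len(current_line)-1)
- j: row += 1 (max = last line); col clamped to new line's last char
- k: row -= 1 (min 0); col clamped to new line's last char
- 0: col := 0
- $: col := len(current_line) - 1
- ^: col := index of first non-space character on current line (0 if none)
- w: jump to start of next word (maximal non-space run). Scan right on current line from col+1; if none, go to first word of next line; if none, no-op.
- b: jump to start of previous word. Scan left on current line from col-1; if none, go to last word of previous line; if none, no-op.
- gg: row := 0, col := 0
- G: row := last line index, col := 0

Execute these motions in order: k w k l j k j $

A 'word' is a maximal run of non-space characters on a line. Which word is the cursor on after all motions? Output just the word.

Answer: ten

Derivation:
After 1 (k): row=0 col=0 char='l'
After 2 (w): row=0 col=5 char='o'
After 3 (k): row=0 col=5 char='o'
After 4 (l): row=0 col=6 char='n'
After 5 (j): row=1 col=6 char='y'
After 6 (k): row=0 col=6 char='n'
After 7 (j): row=1 col=6 char='y'
After 8 ($): row=1 col=13 char='n'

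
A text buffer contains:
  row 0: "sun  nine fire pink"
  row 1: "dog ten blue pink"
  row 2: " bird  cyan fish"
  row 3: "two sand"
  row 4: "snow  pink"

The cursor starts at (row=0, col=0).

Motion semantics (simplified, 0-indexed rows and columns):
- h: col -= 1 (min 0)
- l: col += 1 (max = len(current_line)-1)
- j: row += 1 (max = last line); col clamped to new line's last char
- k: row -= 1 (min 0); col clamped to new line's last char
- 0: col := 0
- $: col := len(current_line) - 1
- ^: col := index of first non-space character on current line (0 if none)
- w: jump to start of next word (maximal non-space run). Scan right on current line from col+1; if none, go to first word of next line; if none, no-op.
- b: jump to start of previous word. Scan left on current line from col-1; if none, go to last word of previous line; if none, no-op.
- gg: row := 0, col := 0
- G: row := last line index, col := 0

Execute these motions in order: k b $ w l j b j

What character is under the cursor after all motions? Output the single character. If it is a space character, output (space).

After 1 (k): row=0 col=0 char='s'
After 2 (b): row=0 col=0 char='s'
After 3 ($): row=0 col=18 char='k'
After 4 (w): row=1 col=0 char='d'
After 5 (l): row=1 col=1 char='o'
After 6 (j): row=2 col=1 char='b'
After 7 (b): row=1 col=13 char='p'
After 8 (j): row=2 col=13 char='i'

Answer: i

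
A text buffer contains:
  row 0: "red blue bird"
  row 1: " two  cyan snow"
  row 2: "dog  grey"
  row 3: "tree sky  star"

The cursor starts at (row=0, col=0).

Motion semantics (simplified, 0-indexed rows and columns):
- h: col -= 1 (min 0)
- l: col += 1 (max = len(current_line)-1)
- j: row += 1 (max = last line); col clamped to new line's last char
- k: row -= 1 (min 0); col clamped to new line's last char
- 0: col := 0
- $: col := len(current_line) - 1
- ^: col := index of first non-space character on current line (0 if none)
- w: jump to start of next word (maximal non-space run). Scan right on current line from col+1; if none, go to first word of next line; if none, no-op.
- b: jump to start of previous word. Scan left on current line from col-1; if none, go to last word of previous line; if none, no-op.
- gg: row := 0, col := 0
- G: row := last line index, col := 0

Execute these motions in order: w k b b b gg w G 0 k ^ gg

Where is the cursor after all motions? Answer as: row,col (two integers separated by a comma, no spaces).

Answer: 0,0

Derivation:
After 1 (w): row=0 col=4 char='b'
After 2 (k): row=0 col=4 char='b'
After 3 (b): row=0 col=0 char='r'
After 4 (b): row=0 col=0 char='r'
After 5 (b): row=0 col=0 char='r'
After 6 (gg): row=0 col=0 char='r'
After 7 (w): row=0 col=4 char='b'
After 8 (G): row=3 col=0 char='t'
After 9 (0): row=3 col=0 char='t'
After 10 (k): row=2 col=0 char='d'
After 11 (^): row=2 col=0 char='d'
After 12 (gg): row=0 col=0 char='r'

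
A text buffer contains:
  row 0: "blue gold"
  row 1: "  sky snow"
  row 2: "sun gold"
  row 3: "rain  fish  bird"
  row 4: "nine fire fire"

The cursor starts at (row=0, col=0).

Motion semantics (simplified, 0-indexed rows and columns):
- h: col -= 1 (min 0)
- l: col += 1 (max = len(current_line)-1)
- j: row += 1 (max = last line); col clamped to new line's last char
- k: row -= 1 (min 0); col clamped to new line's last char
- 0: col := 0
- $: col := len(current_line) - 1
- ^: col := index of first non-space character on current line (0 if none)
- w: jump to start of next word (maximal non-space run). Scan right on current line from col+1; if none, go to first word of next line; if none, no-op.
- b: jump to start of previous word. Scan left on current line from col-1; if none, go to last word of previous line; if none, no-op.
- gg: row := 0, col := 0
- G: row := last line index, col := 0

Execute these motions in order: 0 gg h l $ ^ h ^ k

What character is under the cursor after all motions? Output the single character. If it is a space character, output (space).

Answer: b

Derivation:
After 1 (0): row=0 col=0 char='b'
After 2 (gg): row=0 col=0 char='b'
After 3 (h): row=0 col=0 char='b'
After 4 (l): row=0 col=1 char='l'
After 5 ($): row=0 col=8 char='d'
After 6 (^): row=0 col=0 char='b'
After 7 (h): row=0 col=0 char='b'
After 8 (^): row=0 col=0 char='b'
After 9 (k): row=0 col=0 char='b'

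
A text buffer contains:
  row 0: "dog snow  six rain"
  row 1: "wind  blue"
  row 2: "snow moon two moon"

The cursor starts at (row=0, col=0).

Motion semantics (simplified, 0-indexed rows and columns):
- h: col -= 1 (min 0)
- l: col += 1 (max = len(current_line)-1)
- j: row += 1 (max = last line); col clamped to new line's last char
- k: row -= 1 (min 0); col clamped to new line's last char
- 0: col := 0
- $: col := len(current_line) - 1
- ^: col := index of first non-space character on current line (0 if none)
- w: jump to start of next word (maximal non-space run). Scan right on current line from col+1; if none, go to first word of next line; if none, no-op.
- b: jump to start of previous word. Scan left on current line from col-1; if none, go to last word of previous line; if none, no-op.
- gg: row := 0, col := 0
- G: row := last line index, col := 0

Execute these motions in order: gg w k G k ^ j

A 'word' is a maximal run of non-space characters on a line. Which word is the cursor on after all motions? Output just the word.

Answer: snow

Derivation:
After 1 (gg): row=0 col=0 char='d'
After 2 (w): row=0 col=4 char='s'
After 3 (k): row=0 col=4 char='s'
After 4 (G): row=2 col=0 char='s'
After 5 (k): row=1 col=0 char='w'
After 6 (^): row=1 col=0 char='w'
After 7 (j): row=2 col=0 char='s'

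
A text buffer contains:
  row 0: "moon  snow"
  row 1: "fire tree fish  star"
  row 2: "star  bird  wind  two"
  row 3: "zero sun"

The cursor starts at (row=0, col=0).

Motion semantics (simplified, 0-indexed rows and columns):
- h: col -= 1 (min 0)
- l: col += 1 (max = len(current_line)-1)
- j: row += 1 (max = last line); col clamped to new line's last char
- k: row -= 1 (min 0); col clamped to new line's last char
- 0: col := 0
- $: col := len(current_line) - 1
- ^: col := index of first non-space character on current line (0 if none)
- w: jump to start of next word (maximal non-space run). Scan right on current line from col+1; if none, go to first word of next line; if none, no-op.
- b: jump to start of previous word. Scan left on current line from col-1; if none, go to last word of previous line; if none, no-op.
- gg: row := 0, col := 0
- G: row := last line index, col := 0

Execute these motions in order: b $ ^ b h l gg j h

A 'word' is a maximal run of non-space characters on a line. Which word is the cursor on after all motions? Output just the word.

Answer: fire

Derivation:
After 1 (b): row=0 col=0 char='m'
After 2 ($): row=0 col=9 char='w'
After 3 (^): row=0 col=0 char='m'
After 4 (b): row=0 col=0 char='m'
After 5 (h): row=0 col=0 char='m'
After 6 (l): row=0 col=1 char='o'
After 7 (gg): row=0 col=0 char='m'
After 8 (j): row=1 col=0 char='f'
After 9 (h): row=1 col=0 char='f'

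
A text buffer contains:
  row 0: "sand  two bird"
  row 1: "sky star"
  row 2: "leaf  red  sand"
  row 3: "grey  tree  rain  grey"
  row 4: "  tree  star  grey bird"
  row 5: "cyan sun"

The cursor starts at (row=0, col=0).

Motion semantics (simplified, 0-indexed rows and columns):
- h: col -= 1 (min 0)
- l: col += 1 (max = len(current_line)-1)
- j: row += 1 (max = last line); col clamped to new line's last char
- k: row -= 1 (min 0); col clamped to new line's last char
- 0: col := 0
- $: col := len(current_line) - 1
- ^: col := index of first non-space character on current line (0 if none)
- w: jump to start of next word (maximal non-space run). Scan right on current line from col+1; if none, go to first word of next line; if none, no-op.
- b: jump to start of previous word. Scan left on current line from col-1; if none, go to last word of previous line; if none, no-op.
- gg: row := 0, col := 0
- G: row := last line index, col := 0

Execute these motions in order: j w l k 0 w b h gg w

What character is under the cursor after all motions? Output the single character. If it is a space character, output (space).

Answer: t

Derivation:
After 1 (j): row=1 col=0 char='s'
After 2 (w): row=1 col=4 char='s'
After 3 (l): row=1 col=5 char='t'
After 4 (k): row=0 col=5 char='_'
After 5 (0): row=0 col=0 char='s'
After 6 (w): row=0 col=6 char='t'
After 7 (b): row=0 col=0 char='s'
After 8 (h): row=0 col=0 char='s'
After 9 (gg): row=0 col=0 char='s'
After 10 (w): row=0 col=6 char='t'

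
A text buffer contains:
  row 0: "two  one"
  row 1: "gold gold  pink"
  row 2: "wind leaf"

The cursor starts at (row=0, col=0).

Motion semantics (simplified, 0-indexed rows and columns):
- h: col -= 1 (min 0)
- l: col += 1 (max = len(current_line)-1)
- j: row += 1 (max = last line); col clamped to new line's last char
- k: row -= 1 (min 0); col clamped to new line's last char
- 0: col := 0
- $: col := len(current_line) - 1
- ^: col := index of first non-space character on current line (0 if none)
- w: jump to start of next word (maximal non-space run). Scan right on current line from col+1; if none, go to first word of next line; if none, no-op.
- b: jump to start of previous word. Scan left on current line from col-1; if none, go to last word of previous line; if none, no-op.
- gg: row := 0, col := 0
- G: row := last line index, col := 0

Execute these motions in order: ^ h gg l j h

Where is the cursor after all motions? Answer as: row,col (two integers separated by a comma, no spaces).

After 1 (^): row=0 col=0 char='t'
After 2 (h): row=0 col=0 char='t'
After 3 (gg): row=0 col=0 char='t'
After 4 (l): row=0 col=1 char='w'
After 5 (j): row=1 col=1 char='o'
After 6 (h): row=1 col=0 char='g'

Answer: 1,0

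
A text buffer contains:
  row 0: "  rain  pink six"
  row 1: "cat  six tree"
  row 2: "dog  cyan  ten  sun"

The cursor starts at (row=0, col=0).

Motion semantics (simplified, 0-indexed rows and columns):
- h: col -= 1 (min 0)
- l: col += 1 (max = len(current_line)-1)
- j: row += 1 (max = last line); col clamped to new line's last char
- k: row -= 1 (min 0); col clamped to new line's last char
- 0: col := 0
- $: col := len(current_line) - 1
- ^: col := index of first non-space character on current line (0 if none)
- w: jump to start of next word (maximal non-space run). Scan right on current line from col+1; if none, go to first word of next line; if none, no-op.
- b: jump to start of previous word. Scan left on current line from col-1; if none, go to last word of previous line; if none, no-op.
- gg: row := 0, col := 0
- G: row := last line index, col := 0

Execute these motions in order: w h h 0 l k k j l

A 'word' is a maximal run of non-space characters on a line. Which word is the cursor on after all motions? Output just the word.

Answer: cat

Derivation:
After 1 (w): row=0 col=2 char='r'
After 2 (h): row=0 col=1 char='_'
After 3 (h): row=0 col=0 char='_'
After 4 (0): row=0 col=0 char='_'
After 5 (l): row=0 col=1 char='_'
After 6 (k): row=0 col=1 char='_'
After 7 (k): row=0 col=1 char='_'
After 8 (j): row=1 col=1 char='a'
After 9 (l): row=1 col=2 char='t'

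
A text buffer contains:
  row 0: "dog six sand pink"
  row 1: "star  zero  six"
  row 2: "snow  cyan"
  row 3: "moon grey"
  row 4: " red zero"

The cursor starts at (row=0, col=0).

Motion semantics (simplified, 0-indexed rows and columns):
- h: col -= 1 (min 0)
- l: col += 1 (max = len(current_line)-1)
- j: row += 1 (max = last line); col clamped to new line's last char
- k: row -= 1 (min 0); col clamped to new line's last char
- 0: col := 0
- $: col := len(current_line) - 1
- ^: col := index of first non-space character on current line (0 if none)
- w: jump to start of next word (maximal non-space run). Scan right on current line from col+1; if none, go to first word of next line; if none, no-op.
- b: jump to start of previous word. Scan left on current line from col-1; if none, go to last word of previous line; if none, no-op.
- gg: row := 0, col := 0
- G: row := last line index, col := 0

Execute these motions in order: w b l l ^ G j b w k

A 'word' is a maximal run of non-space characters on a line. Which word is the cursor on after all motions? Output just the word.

Answer: moon

Derivation:
After 1 (w): row=0 col=4 char='s'
After 2 (b): row=0 col=0 char='d'
After 3 (l): row=0 col=1 char='o'
After 4 (l): row=0 col=2 char='g'
After 5 (^): row=0 col=0 char='d'
After 6 (G): row=4 col=0 char='_'
After 7 (j): row=4 col=0 char='_'
After 8 (b): row=3 col=5 char='g'
After 9 (w): row=4 col=1 char='r'
After 10 (k): row=3 col=1 char='o'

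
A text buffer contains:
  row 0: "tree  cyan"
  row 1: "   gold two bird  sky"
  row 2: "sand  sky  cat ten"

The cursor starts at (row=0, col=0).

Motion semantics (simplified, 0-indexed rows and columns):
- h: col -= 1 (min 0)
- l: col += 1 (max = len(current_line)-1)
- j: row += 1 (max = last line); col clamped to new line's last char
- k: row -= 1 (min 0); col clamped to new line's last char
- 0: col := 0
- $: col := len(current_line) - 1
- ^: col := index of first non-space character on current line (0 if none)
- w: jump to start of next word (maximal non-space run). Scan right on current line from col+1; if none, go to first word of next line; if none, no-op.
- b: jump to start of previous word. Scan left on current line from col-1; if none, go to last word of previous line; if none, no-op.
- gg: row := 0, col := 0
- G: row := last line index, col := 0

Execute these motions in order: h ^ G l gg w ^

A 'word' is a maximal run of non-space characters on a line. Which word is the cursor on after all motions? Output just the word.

Answer: tree

Derivation:
After 1 (h): row=0 col=0 char='t'
After 2 (^): row=0 col=0 char='t'
After 3 (G): row=2 col=0 char='s'
After 4 (l): row=2 col=1 char='a'
After 5 (gg): row=0 col=0 char='t'
After 6 (w): row=0 col=6 char='c'
After 7 (^): row=0 col=0 char='t'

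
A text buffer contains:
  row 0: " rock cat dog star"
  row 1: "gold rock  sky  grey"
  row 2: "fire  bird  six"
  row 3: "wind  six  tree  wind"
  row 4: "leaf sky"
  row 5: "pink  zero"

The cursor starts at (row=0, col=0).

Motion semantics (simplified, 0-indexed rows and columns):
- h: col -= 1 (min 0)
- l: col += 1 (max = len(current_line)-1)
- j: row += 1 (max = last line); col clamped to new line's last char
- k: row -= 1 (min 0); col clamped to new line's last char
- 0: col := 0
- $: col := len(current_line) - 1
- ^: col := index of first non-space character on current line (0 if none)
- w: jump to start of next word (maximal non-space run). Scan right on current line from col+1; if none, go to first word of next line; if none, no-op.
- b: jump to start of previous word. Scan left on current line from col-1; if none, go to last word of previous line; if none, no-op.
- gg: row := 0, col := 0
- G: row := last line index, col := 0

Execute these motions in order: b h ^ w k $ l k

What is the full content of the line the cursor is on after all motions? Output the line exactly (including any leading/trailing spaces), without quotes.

After 1 (b): row=0 col=0 char='_'
After 2 (h): row=0 col=0 char='_'
After 3 (^): row=0 col=1 char='r'
After 4 (w): row=0 col=6 char='c'
After 5 (k): row=0 col=6 char='c'
After 6 ($): row=0 col=17 char='r'
After 7 (l): row=0 col=17 char='r'
After 8 (k): row=0 col=17 char='r'

Answer:  rock cat dog star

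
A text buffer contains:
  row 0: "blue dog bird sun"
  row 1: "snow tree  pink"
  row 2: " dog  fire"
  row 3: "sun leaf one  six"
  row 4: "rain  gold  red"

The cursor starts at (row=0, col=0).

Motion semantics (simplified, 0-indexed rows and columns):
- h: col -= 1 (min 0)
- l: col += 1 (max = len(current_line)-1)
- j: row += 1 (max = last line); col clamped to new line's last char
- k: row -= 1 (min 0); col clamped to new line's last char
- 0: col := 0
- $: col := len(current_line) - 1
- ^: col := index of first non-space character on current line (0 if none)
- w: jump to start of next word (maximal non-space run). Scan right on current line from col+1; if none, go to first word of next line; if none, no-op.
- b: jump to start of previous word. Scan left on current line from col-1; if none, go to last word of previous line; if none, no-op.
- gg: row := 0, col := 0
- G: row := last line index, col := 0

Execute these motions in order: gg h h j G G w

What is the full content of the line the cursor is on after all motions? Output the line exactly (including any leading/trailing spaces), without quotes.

After 1 (gg): row=0 col=0 char='b'
After 2 (h): row=0 col=0 char='b'
After 3 (h): row=0 col=0 char='b'
After 4 (j): row=1 col=0 char='s'
After 5 (G): row=4 col=0 char='r'
After 6 (G): row=4 col=0 char='r'
After 7 (w): row=4 col=6 char='g'

Answer: rain  gold  red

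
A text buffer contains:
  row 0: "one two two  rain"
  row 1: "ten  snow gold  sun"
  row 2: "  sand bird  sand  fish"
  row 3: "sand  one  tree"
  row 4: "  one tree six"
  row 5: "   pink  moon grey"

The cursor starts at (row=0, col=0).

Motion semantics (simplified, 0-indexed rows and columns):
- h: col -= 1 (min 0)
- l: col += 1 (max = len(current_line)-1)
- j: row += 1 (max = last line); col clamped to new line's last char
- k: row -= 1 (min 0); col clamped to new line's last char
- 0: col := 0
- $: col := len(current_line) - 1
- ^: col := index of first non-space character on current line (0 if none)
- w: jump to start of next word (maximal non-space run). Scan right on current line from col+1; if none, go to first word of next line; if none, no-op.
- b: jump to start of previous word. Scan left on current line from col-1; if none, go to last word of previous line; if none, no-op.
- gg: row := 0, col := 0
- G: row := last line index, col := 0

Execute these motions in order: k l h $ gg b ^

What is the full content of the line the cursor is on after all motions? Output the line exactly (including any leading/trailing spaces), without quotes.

After 1 (k): row=0 col=0 char='o'
After 2 (l): row=0 col=1 char='n'
After 3 (h): row=0 col=0 char='o'
After 4 ($): row=0 col=16 char='n'
After 5 (gg): row=0 col=0 char='o'
After 6 (b): row=0 col=0 char='o'
After 7 (^): row=0 col=0 char='o'

Answer: one two two  rain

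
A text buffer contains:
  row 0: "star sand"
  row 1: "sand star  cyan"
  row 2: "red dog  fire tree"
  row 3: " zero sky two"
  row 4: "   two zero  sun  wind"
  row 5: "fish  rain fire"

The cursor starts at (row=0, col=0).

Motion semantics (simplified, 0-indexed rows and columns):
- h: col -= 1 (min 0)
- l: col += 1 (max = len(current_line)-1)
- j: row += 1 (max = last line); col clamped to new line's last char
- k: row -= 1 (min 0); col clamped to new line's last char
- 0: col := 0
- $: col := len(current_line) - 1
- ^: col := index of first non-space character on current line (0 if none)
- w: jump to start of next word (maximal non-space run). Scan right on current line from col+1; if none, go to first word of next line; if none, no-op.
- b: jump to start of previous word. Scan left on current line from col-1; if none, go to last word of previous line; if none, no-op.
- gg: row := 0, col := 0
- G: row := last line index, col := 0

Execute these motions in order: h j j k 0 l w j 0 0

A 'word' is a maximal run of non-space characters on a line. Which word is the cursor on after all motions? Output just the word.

Answer: red

Derivation:
After 1 (h): row=0 col=0 char='s'
After 2 (j): row=1 col=0 char='s'
After 3 (j): row=2 col=0 char='r'
After 4 (k): row=1 col=0 char='s'
After 5 (0): row=1 col=0 char='s'
After 6 (l): row=1 col=1 char='a'
After 7 (w): row=1 col=5 char='s'
After 8 (j): row=2 col=5 char='o'
After 9 (0): row=2 col=0 char='r'
After 10 (0): row=2 col=0 char='r'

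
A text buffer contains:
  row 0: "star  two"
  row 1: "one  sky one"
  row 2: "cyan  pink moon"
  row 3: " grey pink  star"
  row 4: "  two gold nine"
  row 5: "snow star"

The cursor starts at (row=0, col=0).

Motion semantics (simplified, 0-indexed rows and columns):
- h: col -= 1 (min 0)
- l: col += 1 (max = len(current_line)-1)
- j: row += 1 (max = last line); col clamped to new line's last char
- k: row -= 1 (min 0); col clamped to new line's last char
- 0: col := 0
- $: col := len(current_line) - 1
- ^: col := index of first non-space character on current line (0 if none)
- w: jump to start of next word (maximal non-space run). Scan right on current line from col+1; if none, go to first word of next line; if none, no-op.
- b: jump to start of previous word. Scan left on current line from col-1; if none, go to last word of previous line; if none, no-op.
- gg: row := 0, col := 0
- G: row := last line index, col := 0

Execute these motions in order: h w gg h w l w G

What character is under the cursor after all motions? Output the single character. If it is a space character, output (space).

After 1 (h): row=0 col=0 char='s'
After 2 (w): row=0 col=6 char='t'
After 3 (gg): row=0 col=0 char='s'
After 4 (h): row=0 col=0 char='s'
After 5 (w): row=0 col=6 char='t'
After 6 (l): row=0 col=7 char='w'
After 7 (w): row=1 col=0 char='o'
After 8 (G): row=5 col=0 char='s'

Answer: s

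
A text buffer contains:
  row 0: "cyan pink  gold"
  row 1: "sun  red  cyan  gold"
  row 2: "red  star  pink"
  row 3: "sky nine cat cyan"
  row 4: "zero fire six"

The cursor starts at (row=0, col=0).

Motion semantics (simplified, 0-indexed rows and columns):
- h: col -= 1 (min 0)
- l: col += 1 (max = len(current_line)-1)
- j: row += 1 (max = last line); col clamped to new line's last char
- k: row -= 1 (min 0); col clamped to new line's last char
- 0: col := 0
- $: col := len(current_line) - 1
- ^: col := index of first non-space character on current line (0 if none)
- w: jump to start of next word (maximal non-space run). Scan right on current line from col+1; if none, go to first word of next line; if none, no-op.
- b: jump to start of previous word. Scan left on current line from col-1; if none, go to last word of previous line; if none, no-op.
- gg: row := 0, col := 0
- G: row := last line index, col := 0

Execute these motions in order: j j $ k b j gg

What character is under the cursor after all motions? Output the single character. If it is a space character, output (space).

Answer: c

Derivation:
After 1 (j): row=1 col=0 char='s'
After 2 (j): row=2 col=0 char='r'
After 3 ($): row=2 col=14 char='k'
After 4 (k): row=1 col=14 char='_'
After 5 (b): row=1 col=10 char='c'
After 6 (j): row=2 col=10 char='_'
After 7 (gg): row=0 col=0 char='c'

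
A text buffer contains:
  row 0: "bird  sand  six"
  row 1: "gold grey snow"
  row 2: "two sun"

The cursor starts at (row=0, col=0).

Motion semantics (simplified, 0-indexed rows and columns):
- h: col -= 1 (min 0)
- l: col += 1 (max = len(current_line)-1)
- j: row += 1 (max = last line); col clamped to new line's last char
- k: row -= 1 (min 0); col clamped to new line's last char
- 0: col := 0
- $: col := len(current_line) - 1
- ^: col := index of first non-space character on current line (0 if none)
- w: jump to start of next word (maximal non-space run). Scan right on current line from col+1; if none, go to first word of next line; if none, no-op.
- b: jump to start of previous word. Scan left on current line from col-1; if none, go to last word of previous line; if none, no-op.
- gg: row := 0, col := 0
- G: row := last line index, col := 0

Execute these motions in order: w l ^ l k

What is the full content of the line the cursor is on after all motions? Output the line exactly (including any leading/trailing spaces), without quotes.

After 1 (w): row=0 col=6 char='s'
After 2 (l): row=0 col=7 char='a'
After 3 (^): row=0 col=0 char='b'
After 4 (l): row=0 col=1 char='i'
After 5 (k): row=0 col=1 char='i'

Answer: bird  sand  six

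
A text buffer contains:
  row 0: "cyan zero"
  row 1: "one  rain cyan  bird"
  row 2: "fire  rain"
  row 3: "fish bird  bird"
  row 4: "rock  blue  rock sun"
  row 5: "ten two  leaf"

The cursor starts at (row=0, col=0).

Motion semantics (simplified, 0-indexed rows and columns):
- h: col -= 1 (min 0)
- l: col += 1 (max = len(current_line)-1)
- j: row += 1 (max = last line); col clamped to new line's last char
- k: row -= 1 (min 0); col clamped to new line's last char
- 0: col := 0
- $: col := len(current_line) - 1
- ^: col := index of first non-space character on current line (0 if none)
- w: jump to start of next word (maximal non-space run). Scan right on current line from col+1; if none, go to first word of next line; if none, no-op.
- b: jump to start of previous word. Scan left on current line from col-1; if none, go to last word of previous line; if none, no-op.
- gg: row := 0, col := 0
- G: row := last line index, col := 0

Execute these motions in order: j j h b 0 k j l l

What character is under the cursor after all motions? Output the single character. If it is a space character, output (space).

After 1 (j): row=1 col=0 char='o'
After 2 (j): row=2 col=0 char='f'
After 3 (h): row=2 col=0 char='f'
After 4 (b): row=1 col=16 char='b'
After 5 (0): row=1 col=0 char='o'
After 6 (k): row=0 col=0 char='c'
After 7 (j): row=1 col=0 char='o'
After 8 (l): row=1 col=1 char='n'
After 9 (l): row=1 col=2 char='e'

Answer: e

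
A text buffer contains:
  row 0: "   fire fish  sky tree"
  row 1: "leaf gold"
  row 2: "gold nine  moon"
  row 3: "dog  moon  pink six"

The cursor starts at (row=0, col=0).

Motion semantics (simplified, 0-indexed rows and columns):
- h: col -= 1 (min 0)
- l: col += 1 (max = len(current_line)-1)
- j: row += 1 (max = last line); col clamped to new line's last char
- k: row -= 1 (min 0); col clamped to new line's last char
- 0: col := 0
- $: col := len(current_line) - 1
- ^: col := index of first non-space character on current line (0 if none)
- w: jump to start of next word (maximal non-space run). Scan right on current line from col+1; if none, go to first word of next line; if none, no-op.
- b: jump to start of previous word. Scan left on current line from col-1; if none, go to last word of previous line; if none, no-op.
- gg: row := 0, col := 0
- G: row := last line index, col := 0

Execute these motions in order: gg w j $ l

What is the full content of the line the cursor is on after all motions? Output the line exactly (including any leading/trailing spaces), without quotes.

After 1 (gg): row=0 col=0 char='_'
After 2 (w): row=0 col=3 char='f'
After 3 (j): row=1 col=3 char='f'
After 4 ($): row=1 col=8 char='d'
After 5 (l): row=1 col=8 char='d'

Answer: leaf gold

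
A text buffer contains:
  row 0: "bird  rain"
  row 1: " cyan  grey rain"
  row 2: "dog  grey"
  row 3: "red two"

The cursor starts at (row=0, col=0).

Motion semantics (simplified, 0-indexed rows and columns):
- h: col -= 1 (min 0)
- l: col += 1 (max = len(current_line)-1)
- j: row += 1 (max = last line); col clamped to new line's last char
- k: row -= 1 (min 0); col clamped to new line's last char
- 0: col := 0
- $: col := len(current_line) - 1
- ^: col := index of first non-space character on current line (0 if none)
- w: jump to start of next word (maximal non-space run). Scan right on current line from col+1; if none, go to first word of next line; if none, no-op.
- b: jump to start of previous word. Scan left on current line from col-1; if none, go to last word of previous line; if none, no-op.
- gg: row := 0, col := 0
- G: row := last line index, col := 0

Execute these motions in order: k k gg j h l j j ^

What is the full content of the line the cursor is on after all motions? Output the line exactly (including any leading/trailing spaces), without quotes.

Answer: red two

Derivation:
After 1 (k): row=0 col=0 char='b'
After 2 (k): row=0 col=0 char='b'
After 3 (gg): row=0 col=0 char='b'
After 4 (j): row=1 col=0 char='_'
After 5 (h): row=1 col=0 char='_'
After 6 (l): row=1 col=1 char='c'
After 7 (j): row=2 col=1 char='o'
After 8 (j): row=3 col=1 char='e'
After 9 (^): row=3 col=0 char='r'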